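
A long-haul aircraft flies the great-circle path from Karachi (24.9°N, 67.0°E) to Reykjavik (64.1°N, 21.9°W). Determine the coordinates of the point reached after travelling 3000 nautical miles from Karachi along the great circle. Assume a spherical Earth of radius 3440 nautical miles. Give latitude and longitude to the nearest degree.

Convert each endpoint to a unit vector on the sphere (x = cos φ cos λ, y = cos φ sin λ, z = sin φ).
The central angle between the endpoints is δ = arccos(p₁·p₂) ≈ 1.174 rad (67.3°). The total great-circle distance is δ·R ≈ 1.174 × 3440 ≈ 4039 nmi, so the target fraction is f = 3000/4039 ≈ 0.743.
Interpolate at f ≈ 0.743 with slerp weights a = sin((1−f)δ)/sin δ ≈ 0.323, b = sin(fδ)/sin δ ≈ 0.830.
p = a·p₁ + b·p₂ ≈ (0.451, 0.134, 0.883); φ = arcsin(p_z) ≈ 61.95°, λ = atan2(p_y, p_x) ≈ 16.56°.

≈ (62°N, 17°E)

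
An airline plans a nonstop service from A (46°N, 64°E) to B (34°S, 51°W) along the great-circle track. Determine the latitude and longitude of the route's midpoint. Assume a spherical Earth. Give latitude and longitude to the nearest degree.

≈ (11°N, 1°W)

Convert each endpoint to a unit vector on the sphere (x = cos φ cos λ, y = cos φ sin λ, z = sin φ).
The central angle between the endpoints is δ = arccos(p₁·p₂) ≈ 2.273 rad (130.2°).
Interpolate at f = 1/2 with slerp weights a = sin((1−f)δ)/sin δ ≈ 1.188, b = sin(fδ)/sin δ ≈ 1.188.
p = a·p₁ + b·p₂ ≈ (0.981, -0.024, 0.190); φ = arcsin(p_z) ≈ 10.97°, λ = atan2(p_y, p_x) ≈ -1.38°.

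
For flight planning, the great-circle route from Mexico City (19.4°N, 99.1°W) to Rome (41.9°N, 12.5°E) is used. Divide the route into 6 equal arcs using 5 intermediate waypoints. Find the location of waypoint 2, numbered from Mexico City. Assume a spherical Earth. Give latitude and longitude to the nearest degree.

≈ 39°N, 72°W

Convert each endpoint to a unit vector on the sphere (x = cos φ cos λ, y = cos φ sin λ, z = sin φ).
The central angle between the endpoints is δ = arccos(p₁·p₂) ≈ 1.607 rad (92.1°).
Interpolate at f = 2/6 with slerp weights a = sin((1−f)δ)/sin δ ≈ 0.879, b = sin(fδ)/sin δ ≈ 0.511.
p = a·p₁ + b·p₂ ≈ (0.240, -0.736, 0.633); φ = arcsin(p_z) ≈ 39.27°, λ = atan2(p_y, p_x) ≈ -71.93°.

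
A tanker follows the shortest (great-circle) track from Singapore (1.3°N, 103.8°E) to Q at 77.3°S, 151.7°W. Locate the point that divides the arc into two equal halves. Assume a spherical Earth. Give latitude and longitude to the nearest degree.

From cos δ = sin φ₁ sin φ₂ + cos φ₁ cos φ₂ cos Δλ, the central angle is δ ≈ 1.648 rad (94.4°).
Interpolate at f = 1/2 with slerp weights a = sin((1−f)δ)/sin δ ≈ 0.736, b = sin(fδ)/sin δ ≈ 0.736.
p = a·p₁ + b·p₂ ≈ (-0.318, 0.638, -0.701); φ = arcsin(p_z) ≈ -44.54°, λ = atan2(p_y, p_x) ≈ 116.50°.

≈ 45°S, 116°E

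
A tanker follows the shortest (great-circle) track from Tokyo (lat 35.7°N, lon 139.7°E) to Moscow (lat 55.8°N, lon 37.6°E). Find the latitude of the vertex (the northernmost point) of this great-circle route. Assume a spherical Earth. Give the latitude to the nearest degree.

The great circle lies in the plane with unit normal n̂ = (p₁ × p₂)/|p₁ × p₂|.
Here n̂_z ≈ -0.484; the vertex latitude is φ_max = arccos|n̂_z| ≈ 61.1°.
Check via Clairaut: cos φ_max = |cos φ₁| · sin C = cos(35.7°)·sin(36.6°) ≈ 0.484, again giving ≈ 61.1°.

≈ 61°N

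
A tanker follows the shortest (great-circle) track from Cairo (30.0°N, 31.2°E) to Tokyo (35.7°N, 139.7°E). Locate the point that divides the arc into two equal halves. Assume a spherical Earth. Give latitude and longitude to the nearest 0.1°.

≈ 47.8°N, 82.9°E

The haversine formula gives a central angle δ ≈ 1.502 rad (86.1°) between the endpoints.
Interpolate at f = 1/2 with slerp weights a = sin((1−f)δ)/sin δ ≈ 0.684, b = sin(fδ)/sin δ ≈ 0.684.
p = a·p₁ + b·p₂ ≈ (0.083, 0.666, 0.741); φ = arcsin(p_z) ≈ 47.83°, λ = atan2(p_y, p_x) ≈ 82.89°.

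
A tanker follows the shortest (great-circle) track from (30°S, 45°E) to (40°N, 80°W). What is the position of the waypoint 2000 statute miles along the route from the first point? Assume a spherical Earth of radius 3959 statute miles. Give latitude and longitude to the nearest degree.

Convert each endpoint to a unit vector on the sphere (x = cos φ cos λ, y = cos φ sin λ, z = sin φ).
The central angle between the endpoints is δ = arccos(p₁·p₂) ≈ 2.349 rad (134.6°). The total great-circle distance is δ·R ≈ 2.349 × 3959 ≈ 9299 mi, so the target fraction is f = 2000/9299 ≈ 0.215.
Interpolate at f ≈ 0.215 with slerp weights a = sin((1−f)δ)/sin δ ≈ 1.352, b = sin(fδ)/sin δ ≈ 0.679.
p = a·p₁ + b·p₂ ≈ (0.918, 0.315, -0.239); φ = arcsin(p_z) ≈ -13.84°, λ = atan2(p_y, p_x) ≈ 18.95°.

≈ (14°S, 19°E)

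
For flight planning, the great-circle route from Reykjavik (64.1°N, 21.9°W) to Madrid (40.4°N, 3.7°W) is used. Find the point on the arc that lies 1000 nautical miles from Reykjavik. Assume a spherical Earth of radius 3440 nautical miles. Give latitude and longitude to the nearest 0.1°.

≈ 49.2°N, 8.1°W

Write both endpoints as unit vectors p₁, p₂ with components (cos φ cos λ, cos φ sin λ, sin φ).
The central angle between the endpoints is δ = arccos(p₁·p₂) ≈ 0.453 rad (26.0°). The total great-circle distance is δ·R ≈ 0.453 × 3440 ≈ 1559 nmi, so the target fraction is f = 1000/1559 ≈ 0.641.
Interpolate at f ≈ 0.641 with slerp weights a = sin((1−f)δ)/sin δ ≈ 0.370, b = sin(fδ)/sin δ ≈ 0.655.
p = a·p₁ + b·p₂ ≈ (0.647, -0.092, 0.757); φ = arcsin(p_z) ≈ 49.17°, λ = atan2(p_y, p_x) ≈ -8.12°.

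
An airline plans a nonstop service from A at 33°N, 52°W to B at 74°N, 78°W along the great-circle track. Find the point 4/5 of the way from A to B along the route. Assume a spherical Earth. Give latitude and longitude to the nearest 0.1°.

≈ 66.3°N, 66.4°W

Convert each endpoint to a unit vector on the sphere (x = cos φ cos λ, y = cos φ sin λ, z = sin φ).
The central angle between the endpoints is δ = arccos(p₁·p₂) ≈ 0.751 rad (43.0°).
Interpolate at f = 4/5 with slerp weights a = sin((1−f)δ)/sin δ ≈ 0.219, b = sin(fδ)/sin δ ≈ 0.828.
p = a·p₁ + b·p₂ ≈ (0.161, -0.368, 0.916); φ = arcsin(p_z) ≈ 66.31°, λ = atan2(p_y, p_x) ≈ -66.43°.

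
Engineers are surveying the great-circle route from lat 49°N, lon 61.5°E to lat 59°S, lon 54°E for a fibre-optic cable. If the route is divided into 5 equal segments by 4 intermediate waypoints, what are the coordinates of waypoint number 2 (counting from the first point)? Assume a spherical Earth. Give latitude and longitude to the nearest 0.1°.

Write both endpoints as unit vectors p₁, p₂ with components (cos φ cos λ, cos φ sin λ, sin φ).
The central angle between the endpoints is δ = arccos(p₁·p₂) ≈ 1.888 rad (108.2°).
Interpolate at f = 2/5 with slerp weights a = sin((1−f)δ)/sin δ ≈ 0.953, b = sin(fδ)/sin δ ≈ 0.721.
p = a·p₁ + b·p₂ ≈ (0.517, 0.850, 0.101); φ = arcsin(p_z) ≈ 5.80°, λ = atan2(p_y, p_x) ≈ 58.71°.

≈ lat 5.8°N, lon 58.7°E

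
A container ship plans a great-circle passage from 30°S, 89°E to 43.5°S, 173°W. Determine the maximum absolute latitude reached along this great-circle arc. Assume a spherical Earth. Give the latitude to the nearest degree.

≈ 50°S

The great circle lies in the plane with unit normal n̂ = (p₁ × p₂)/|p₁ × p₂|.
Here n̂_z ≈ +0.644; the vertex latitude is φ_max = arccos|n̂_z| ≈ 49.9°.
Check via Clairaut: cos φ_max = |cos φ₁| · sin C = cos(30.0°)·sin(132.0°) ≈ 0.644, again giving ≈ 49.9°.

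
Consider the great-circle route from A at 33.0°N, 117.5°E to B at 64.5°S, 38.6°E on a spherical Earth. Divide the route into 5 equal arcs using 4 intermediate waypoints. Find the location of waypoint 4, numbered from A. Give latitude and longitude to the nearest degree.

From cos δ = sin φ₁ sin φ₂ + cos φ₁ cos φ₂ cos Δλ, the central angle is δ ≈ 2.007 rad (115.0°).
Interpolate at f = 4/5 with slerp weights a = sin((1−f)δ)/sin δ ≈ 0.431, b = sin(fδ)/sin δ ≈ 1.102.
p = a·p₁ + b·p₂ ≈ (0.204, 0.617, -0.760); φ = arcsin(p_z) ≈ -49.49°, λ = atan2(p_y, p_x) ≈ 71.69°.

≈ 49°S, 72°E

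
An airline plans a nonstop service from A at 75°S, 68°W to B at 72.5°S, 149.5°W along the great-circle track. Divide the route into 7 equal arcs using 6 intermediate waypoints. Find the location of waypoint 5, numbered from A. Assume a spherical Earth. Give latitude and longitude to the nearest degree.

Write both endpoints as unit vectors p₁, p₂ with components (cos φ cos λ, cos φ sin λ, sin φ).
The central angle between the endpoints is δ = arccos(p₁·p₂) ≈ 0.369 rad (21.1°).
Interpolate at f = 5/7 with slerp weights a = sin((1−f)δ)/sin δ ≈ 0.292, b = sin(fδ)/sin δ ≈ 0.722.
p = a·p₁ + b·p₂ ≈ (-0.159, -0.180, -0.971); φ = arcsin(p_z) ≈ -76.10°, λ = atan2(p_y, p_x) ≈ -131.39°.

≈ 76°S, 131°W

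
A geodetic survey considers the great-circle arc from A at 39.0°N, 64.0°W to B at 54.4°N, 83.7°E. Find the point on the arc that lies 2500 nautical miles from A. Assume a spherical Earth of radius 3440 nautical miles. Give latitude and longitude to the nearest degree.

≈ 74°N, 15°W

Convert each endpoint to a unit vector on the sphere (x = cos φ cos λ, y = cos φ sin λ, z = sin φ).
The central angle between the endpoints is δ = arccos(p₁·p₂) ≈ 1.441 rad (82.6°). The total great-circle distance is δ·R ≈ 1.441 × 3440 ≈ 4957 nmi, so the target fraction is f = 2500/4957 ≈ 0.504.
Interpolate at f ≈ 0.504 with slerp weights a = sin((1−f)δ)/sin δ ≈ 0.661, b = sin(fδ)/sin δ ≈ 0.670.
p = a·p₁ + b·p₂ ≈ (0.268, -0.074, 0.961); φ = arcsin(p_z) ≈ 73.87°, λ = atan2(p_y, p_x) ≈ -15.40°.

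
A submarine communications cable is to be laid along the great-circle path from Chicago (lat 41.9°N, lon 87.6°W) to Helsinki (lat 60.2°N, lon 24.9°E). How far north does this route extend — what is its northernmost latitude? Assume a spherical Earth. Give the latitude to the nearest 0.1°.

The great circle lies in the plane with unit normal n̂ = (p₁ × p₂)/|p₁ × p₂|.
Here n̂_z ≈ +0.380; the vertex latitude is φ_max = arccos|n̂_z| ≈ 67.7°.
Check via Clairaut: cos φ_max = |cos φ₁| · sin C = cos(41.9°)·sin(30.7°) ≈ 0.380, again giving ≈ 67.7°.

≈ 67.7°N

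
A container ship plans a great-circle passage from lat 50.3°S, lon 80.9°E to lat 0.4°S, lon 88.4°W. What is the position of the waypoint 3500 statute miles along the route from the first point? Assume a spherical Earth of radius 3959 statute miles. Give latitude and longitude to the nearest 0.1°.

The haversine formula gives a central angle δ ≈ 2.242 rad (128.5°) between the endpoints. The total great-circle distance is δ·R ≈ 2.242 × 3959 ≈ 8878 mi, so the target fraction is f = 3500/8878 ≈ 0.394.
Interpolate at f ≈ 0.394 with slerp weights a = sin((1−f)δ)/sin δ ≈ 1.249, b = sin(fδ)/sin δ ≈ 0.988.
p = a·p₁ + b·p₂ ≈ (0.154, -0.200, -0.968); φ = arcsin(p_z) ≈ -75.40°, λ = atan2(p_y, p_x) ≈ -52.43°.

≈ lat 75.4°S, lon 52.4°W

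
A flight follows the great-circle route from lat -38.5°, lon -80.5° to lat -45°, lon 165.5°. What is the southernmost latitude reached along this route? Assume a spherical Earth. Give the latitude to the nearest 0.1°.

≈ -58.8°

The great circle lies in the plane with unit normal n̂ = (p₁ × p₂)/|p₁ × p₂|.
Here n̂_z ≈ -0.518; the vertex latitude is φ_max = arccos|n̂_z| ≈ 58.8°.
Check via Clairaut: cos φ_max = |cos φ₁| · sin C = cos(38.5°)·sin(138.6°) ≈ 0.518, again giving ≈ 58.8°.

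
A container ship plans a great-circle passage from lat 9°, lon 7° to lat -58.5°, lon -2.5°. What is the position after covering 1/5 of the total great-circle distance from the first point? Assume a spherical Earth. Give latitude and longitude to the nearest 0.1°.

≈ lat -4.5°, lon 5.7°

The haversine formula gives a central angle δ ≈ 1.186 rad (67.9°) between the endpoints.
Interpolate at f = 1/5 with slerp weights a = sin((1−f)δ)/sin δ ≈ 0.877, b = sin(fδ)/sin δ ≈ 0.253.
p = a·p₁ + b·p₂ ≈ (0.992, 0.100, -0.079); φ = arcsin(p_z) ≈ -4.53°, λ = atan2(p_y, p_x) ≈ 5.74°.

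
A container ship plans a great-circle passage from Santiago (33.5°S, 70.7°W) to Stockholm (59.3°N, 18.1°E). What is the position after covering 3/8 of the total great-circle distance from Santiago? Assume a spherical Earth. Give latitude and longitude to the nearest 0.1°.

≈ (4.5°N, 46.9°W)

Write both endpoints as unit vectors p₁, p₂ with components (cos φ cos λ, cos φ sin λ, sin φ).
The central angle between the endpoints is δ = arccos(p₁·p₂) ≈ 2.055 rad (117.8°).
Interpolate at f = 3/8 with slerp weights a = sin((1−f)δ)/sin δ ≈ 1.084, b = sin(fδ)/sin δ ≈ 0.787.
p = a·p₁ + b·p₂ ≈ (0.681, -0.728, 0.079); φ = arcsin(p_z) ≈ 4.51°, λ = atan2(p_y, p_x) ≈ -46.93°.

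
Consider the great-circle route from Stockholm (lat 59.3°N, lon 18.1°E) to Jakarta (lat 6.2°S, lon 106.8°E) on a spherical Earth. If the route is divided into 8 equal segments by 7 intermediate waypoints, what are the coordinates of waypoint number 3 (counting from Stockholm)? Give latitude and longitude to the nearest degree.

≈ lat 43°N, lon 70°E

Write both endpoints as unit vectors p₁, p₂ with components (cos φ cos λ, cos φ sin λ, sin φ).
The central angle between the endpoints is δ = arccos(p₁·p₂) ≈ 1.652 rad (94.7°).
Interpolate at f = 3/8 with slerp weights a = sin((1−f)δ)/sin δ ≈ 0.862, b = sin(fδ)/sin δ ≈ 0.583.
p = a·p₁ + b·p₂ ≈ (0.251, 0.691, 0.678); φ = arcsin(p_z) ≈ 42.68°, λ = atan2(p_y, p_x) ≈ 70.07°.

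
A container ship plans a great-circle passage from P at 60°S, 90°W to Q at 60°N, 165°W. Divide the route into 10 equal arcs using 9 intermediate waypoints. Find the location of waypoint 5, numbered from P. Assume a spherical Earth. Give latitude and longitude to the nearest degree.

Write both endpoints as unit vectors p₁, p₂ with components (cos φ cos λ, cos φ sin λ, sin φ).
The central angle between the endpoints is δ = arccos(p₁·p₂) ≈ 2.326 rad (133.3°).
Interpolate at f = 5/10 with slerp weights a = sin((1−f)δ)/sin δ ≈ 1.260, b = sin(fδ)/sin δ ≈ 1.260.
p = a·p₁ + b·p₂ ≈ (-0.609, -0.793, 0.000); φ = arcsin(p_z) ≈ 0.00°, λ = atan2(p_y, p_x) ≈ -127.50°.

≈ 0°N, 127°W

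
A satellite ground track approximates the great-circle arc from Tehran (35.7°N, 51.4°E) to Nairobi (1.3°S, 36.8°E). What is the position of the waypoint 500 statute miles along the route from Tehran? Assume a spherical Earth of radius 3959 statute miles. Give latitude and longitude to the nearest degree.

Convert each endpoint to a unit vector on the sphere (x = cos φ cos λ, y = cos φ sin λ, z = sin φ).
The central angle between the endpoints is δ = arccos(p₁·p₂) ≈ 0.688 rad (39.4°). The total great-circle distance is δ·R ≈ 0.688 × 3959 ≈ 2724 mi, so the target fraction is f = 500/2724 ≈ 0.184.
Interpolate at f ≈ 0.184 with slerp weights a = sin((1−f)δ)/sin δ ≈ 0.839, b = sin(fδ)/sin δ ≈ 0.198.
p = a·p₁ + b·p₂ ≈ (0.584, 0.651, 0.485); φ = arcsin(p_z) ≈ 29.01°, λ = atan2(p_y, p_x) ≈ 48.12°.

≈ 29°N, 48°E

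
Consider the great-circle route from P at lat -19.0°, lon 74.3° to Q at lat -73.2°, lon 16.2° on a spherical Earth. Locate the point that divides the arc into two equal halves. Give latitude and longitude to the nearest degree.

Write both endpoints as unit vectors p₁, p₂ with components (cos φ cos λ, cos φ sin λ, sin φ).
The central angle between the endpoints is δ = arccos(p₁·p₂) ≈ 1.097 rad (62.9°).
Interpolate at f = 1/2 with slerp weights a = sin((1−f)δ)/sin δ ≈ 0.586, b = sin(fδ)/sin δ ≈ 0.586.
p = a·p₁ + b·p₂ ≈ (0.313, 0.581, -0.752); φ = arcsin(p_z) ≈ -48.74°, λ = atan2(p_y, p_x) ≈ 61.71°.

≈ lat -49°, lon 62°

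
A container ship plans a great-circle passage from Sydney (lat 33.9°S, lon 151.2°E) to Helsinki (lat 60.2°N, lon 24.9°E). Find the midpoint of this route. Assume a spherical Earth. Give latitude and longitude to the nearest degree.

Write both endpoints as unit vectors p₁, p₂ with components (cos φ cos λ, cos φ sin λ, sin φ).
The central angle between the endpoints is δ = arccos(p₁·p₂) ≈ 2.386 rad (136.7°).
Interpolate at f = 1/2 with slerp weights a = sin((1−f)δ)/sin δ ≈ 1.356, b = sin(fδ)/sin δ ≈ 1.356.
p = a·p₁ + b·p₂ ≈ (-0.375, 0.826, 0.420); φ = arcsin(p_z) ≈ 24.86°, λ = atan2(p_y, p_x) ≈ 114.42°.

≈ lat 25°N, lon 114°E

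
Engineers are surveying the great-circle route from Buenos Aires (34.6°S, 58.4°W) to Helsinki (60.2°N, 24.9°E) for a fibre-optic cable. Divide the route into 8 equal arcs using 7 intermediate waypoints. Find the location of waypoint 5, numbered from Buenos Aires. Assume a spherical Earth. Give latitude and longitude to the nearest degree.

≈ 29°N, 21°W

The haversine formula gives a central angle δ ≈ 2.032 rad (116.4°) between the endpoints.
Interpolate at f = 5/8 with slerp weights a = sin((1−f)δ)/sin δ ≈ 0.771, b = sin(fδ)/sin δ ≈ 1.067.
p = a·p₁ + b·p₂ ≈ (0.813, -0.317, 0.488); φ = arcsin(p_z) ≈ 29.19°, λ = atan2(p_y, p_x) ≈ -21.31°.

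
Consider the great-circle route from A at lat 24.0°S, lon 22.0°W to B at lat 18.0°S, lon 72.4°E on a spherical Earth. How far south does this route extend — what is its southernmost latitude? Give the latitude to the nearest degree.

≈ 30°S

The great circle lies in the plane with unit normal n̂ = (p₁ × p₂)/|p₁ × p₂|.
Here n̂_z ≈ +0.868; the vertex latitude is φ_max = arccos|n̂_z| ≈ 29.8°.
Check via Clairaut: cos φ_max = |cos φ₁| · sin C = cos(24.0°)·sin(108.2°) ≈ 0.868, again giving ≈ 29.8°.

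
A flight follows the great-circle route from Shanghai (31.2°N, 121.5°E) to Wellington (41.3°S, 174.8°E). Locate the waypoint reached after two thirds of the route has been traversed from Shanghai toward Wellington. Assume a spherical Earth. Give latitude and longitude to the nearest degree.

≈ 18°S, 154°E

Write both endpoints as unit vectors p₁, p₂ with components (cos φ cos λ, cos φ sin λ, sin φ).
The central angle between the endpoints is δ = arccos(p₁·p₂) ≈ 1.529 rad (87.6°).
Interpolate at f = 2/3 with slerp weights a = sin((1−f)δ)/sin δ ≈ 0.488, b = sin(fδ)/sin δ ≈ 0.852.
p = a·p₁ + b·p₂ ≈ (-0.856, 0.414, -0.310); φ = arcsin(p_z) ≈ -18.04°, λ = atan2(p_y, p_x) ≈ 154.18°.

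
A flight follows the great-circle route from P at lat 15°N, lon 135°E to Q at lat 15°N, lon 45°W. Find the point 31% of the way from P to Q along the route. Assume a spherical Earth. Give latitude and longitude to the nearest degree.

≈ lat 61°N, lon 135°E

From cos δ = sin φ₁ sin φ₂ + cos φ₁ cos φ₂ cos Δλ, the central angle is δ ≈ 2.618 rad (150.0°).
Interpolate at f = 0.31 with slerp weights a = sin((1−f)δ)/sin δ ≈ 1.945, b = sin(fδ)/sin δ ≈ 1.451.
p = a·p₁ + b·p₂ ≈ (-0.337, 0.337, 0.879); φ = arcsin(p_z) ≈ 61.50°, λ = atan2(p_y, p_x) ≈ 135.00°.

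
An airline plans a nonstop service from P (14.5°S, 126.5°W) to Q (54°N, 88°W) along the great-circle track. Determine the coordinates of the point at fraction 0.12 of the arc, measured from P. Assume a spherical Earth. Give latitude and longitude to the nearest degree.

≈ (6°S, 123°W)

Convert each endpoint to a unit vector on the sphere (x = cos φ cos λ, y = cos φ sin λ, z = sin φ).
The central angle between the endpoints is δ = arccos(p₁·p₂) ≈ 1.326 rad (75.9°).
Interpolate at f = 0.12 with slerp weights a = sin((1−f)δ)/sin δ ≈ 0.948, b = sin(fδ)/sin δ ≈ 0.163.
p = a·p₁ + b·p₂ ≈ (-0.542, -0.833, -0.105); φ = arcsin(p_z) ≈ -6.04°, λ = atan2(p_y, p_x) ≈ -123.06°.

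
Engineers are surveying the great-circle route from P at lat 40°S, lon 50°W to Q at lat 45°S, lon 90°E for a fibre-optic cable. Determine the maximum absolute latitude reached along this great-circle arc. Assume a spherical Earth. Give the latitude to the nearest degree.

≈ 70°S

The great circle lies in the plane with unit normal n̂ = (p₁ × p₂)/|p₁ × p₂|.
Here n̂_z ≈ +0.348; the vertex latitude is φ_max = arccos|n̂_z| ≈ 69.6°.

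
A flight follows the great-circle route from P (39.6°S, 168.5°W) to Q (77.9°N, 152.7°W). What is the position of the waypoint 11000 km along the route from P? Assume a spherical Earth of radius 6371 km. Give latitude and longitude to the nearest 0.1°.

≈ (59.1°N, 161.4°W)

Convert each endpoint to a unit vector on the sphere (x = cos φ cos λ, y = cos φ sin λ, z = sin φ).
The central angle between the endpoints is δ = arccos(p₁·p₂) ≈ 2.058 rad (117.9°). The total great-circle distance is δ·R ≈ 2.058 × 6371 ≈ 13109 km, so the target fraction is f = 11000/13109 ≈ 0.839.
Interpolate at f ≈ 0.839 with slerp weights a = sin((1−f)δ)/sin δ ≈ 0.368, b = sin(fδ)/sin δ ≈ 1.118.
p = a·p₁ + b·p₂ ≈ (-0.486, -0.164, 0.858); φ = arcsin(p_z) ≈ 59.15°, λ = atan2(p_y, p_x) ≈ -161.35°.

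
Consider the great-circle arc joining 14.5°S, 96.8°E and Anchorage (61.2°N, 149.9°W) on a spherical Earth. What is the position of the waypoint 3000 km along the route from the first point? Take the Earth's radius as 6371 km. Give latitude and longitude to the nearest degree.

From cos δ = sin φ₁ sin φ₂ + cos φ₁ cos φ₂ cos Δλ, the central angle is δ ≈ 1.987 rad (113.8°). The total great-circle distance is δ·R ≈ 1.987 × 6371 ≈ 12656 km, so the target fraction is f = 3000/12656 ≈ 0.237.
Interpolate at f ≈ 0.237 with slerp weights a = sin((1−f)δ)/sin δ ≈ 1.091, b = sin(fδ)/sin δ ≈ 0.496.
p = a·p₁ + b·p₂ ≈ (-0.332, 0.929, 0.161); φ = arcsin(p_z) ≈ 9.28°, λ = atan2(p_y, p_x) ≈ 109.65°.

≈ 9°N, 110°E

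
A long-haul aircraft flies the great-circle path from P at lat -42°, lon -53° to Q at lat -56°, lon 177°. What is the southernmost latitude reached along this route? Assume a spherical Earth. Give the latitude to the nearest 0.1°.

The great circle lies in the plane with unit normal n̂ = (p₁ × p₂)/|p₁ × p₂|.
Here n̂_z ≈ -0.332; the vertex latitude is φ_max = arccos|n̂_z| ≈ 70.6°.

≈ -70.6°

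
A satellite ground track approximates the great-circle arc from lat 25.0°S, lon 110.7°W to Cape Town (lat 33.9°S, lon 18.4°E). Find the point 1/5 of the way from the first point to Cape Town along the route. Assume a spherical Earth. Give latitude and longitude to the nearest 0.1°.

The haversine formula gives a central angle δ ≈ 1.812 rad (103.8°) between the endpoints.
Interpolate at f = 1/5 with slerp weights a = sin((1−f)δ)/sin δ ≈ 1.022, b = sin(fδ)/sin δ ≈ 0.365.
p = a·p₁ + b·p₂ ≈ (-0.040, -0.771, -0.636); φ = arcsin(p_z) ≈ -39.46°, λ = atan2(p_y, p_x) ≈ -92.97°.

≈ lat 39.5°S, lon 93.0°W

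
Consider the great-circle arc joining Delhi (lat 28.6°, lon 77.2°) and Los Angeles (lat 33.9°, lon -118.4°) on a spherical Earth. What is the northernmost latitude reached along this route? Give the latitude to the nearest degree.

≈ 77°

The great circle lies in the plane with unit normal n̂ = (p₁ × p₂)/|p₁ × p₂|.
Here n̂_z ≈ +0.218; the vertex latitude is φ_max = arccos|n̂_z| ≈ 77.4°.
Check via Clairaut: cos φ_max = |cos φ₁| · sin C = cos(28.6°)·sin(14.4°) ≈ 0.218, again giving ≈ 77.4°.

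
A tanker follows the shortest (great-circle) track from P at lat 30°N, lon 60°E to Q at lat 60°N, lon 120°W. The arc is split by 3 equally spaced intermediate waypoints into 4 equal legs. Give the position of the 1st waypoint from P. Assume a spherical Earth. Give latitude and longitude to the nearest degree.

The haversine formula gives a central angle δ ≈ 1.571 rad (90.0°) between the endpoints.
Interpolate at f = 1/4 with slerp weights a = sin((1−f)δ)/sin δ ≈ 0.924, b = sin(fδ)/sin δ ≈ 0.383.
p = a·p₁ + b·p₂ ≈ (0.304, 0.527, 0.793); φ = arcsin(p_z) ≈ 52.50°, λ = atan2(p_y, p_x) ≈ 60.00°.

≈ lat 52°N, lon 60°E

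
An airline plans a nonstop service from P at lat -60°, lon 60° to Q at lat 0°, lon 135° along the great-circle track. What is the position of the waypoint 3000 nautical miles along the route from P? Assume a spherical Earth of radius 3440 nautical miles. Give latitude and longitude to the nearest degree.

Convert each endpoint to a unit vector on the sphere (x = cos φ cos λ, y = cos φ sin λ, z = sin φ).
The central angle between the endpoints is δ = arccos(p₁·p₂) ≈ 1.441 rad (82.6°). The total great-circle distance is δ·R ≈ 1.441 × 3440 ≈ 4957 nmi, so the target fraction is f = 3000/4957 ≈ 0.605.
Interpolate at f ≈ 0.605 with slerp weights a = sin((1−f)δ)/sin δ ≈ 0.543, b = sin(fδ)/sin δ ≈ 0.772.
p = a·p₁ + b·p₂ ≈ (-0.410, 0.781, -0.471); φ = arcsin(p_z) ≈ -28.07°, λ = atan2(p_y, p_x) ≈ 117.70°.

≈ lat -28°, lon 118°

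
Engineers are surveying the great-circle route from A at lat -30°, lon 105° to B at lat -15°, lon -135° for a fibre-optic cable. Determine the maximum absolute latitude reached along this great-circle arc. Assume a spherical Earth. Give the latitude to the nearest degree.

≈ -41°

The great circle lies in the plane with unit normal n̂ = (p₁ × p₂)/|p₁ × p₂|.
Here n̂_z ≈ +0.757; the vertex latitude is φ_max = arccos|n̂_z| ≈ 40.8°.
Check via Clairaut: cos φ_max = |cos φ₁| · sin C = cos(30.0°)·sin(119.1°) ≈ 0.757, again giving ≈ 40.8°.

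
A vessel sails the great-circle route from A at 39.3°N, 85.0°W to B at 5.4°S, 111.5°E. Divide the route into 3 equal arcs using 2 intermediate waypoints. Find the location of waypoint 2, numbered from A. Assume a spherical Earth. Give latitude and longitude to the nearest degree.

From cos δ = sin φ₁ sin φ₂ + cos φ₁ cos φ₂ cos Δλ, the central angle is δ ≈ 2.495 rad (143.0°).
Interpolate at f = 2/3 with slerp weights a = sin((1−f)δ)/sin δ ≈ 1.227, b = sin(fδ)/sin δ ≈ 1.653.
p = a·p₁ + b·p₂ ≈ (-0.520, 0.585, 0.622); φ = arcsin(p_z) ≈ 38.44°, λ = atan2(p_y, p_x) ≈ 131.64°.

≈ 38°N, 132°E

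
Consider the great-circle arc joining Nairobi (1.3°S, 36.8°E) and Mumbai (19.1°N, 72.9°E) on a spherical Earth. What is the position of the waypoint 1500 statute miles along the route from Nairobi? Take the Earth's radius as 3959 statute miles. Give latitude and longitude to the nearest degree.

≈ 10°N, 55°E

Write both endpoints as unit vectors p₁, p₂ with components (cos φ cos λ, cos φ sin λ, sin φ).
The central angle between the endpoints is δ = arccos(p₁·p₂) ≈ 0.714 rad (40.9°). The total great-circle distance is δ·R ≈ 0.714 × 3959 ≈ 2826 mi, so the target fraction is f = 1500/2826 ≈ 0.531.
Interpolate at f ≈ 0.531 with slerp weights a = sin((1−f)δ)/sin δ ≈ 0.502, b = sin(fδ)/sin δ ≈ 0.565.
p = a·p₁ + b·p₂ ≈ (0.559, 0.811, 0.173); φ = arcsin(p_z) ≈ 9.99°, λ = atan2(p_y, p_x) ≈ 55.43°.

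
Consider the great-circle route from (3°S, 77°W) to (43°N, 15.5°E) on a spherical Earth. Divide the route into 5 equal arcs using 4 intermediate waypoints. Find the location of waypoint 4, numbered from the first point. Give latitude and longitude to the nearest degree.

≈ (40°N, 9°W)

The haversine formula gives a central angle δ ≈ 1.638 rad (93.9°) between the endpoints.
Interpolate at f = 4/5 with slerp weights a = sin((1−f)δ)/sin δ ≈ 0.323, b = sin(fδ)/sin δ ≈ 0.969.
p = a·p₁ + b·p₂ ≈ (0.755, -0.125, 0.644); φ = arcsin(p_z) ≈ 40.07°, λ = atan2(p_y, p_x) ≈ -9.37°.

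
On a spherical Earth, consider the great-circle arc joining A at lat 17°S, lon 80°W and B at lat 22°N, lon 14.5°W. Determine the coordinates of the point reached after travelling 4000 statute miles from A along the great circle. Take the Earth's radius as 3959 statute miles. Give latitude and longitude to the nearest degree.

The haversine formula gives a central angle δ ≈ 1.310 rad (75.0°) between the endpoints. The total great-circle distance is δ·R ≈ 1.310 × 3959 ≈ 5185 mi, so the target fraction is f = 4000/5185 ≈ 0.771.
Interpolate at f ≈ 0.771 with slerp weights a = sin((1−f)δ)/sin δ ≈ 0.305, b = sin(fδ)/sin δ ≈ 0.877.
p = a·p₁ + b·p₂ ≈ (0.838, -0.491, 0.239); φ = arcsin(p_z) ≈ 13.84°, λ = atan2(p_y, p_x) ≈ -30.37°.

≈ lat 14°N, lon 30°W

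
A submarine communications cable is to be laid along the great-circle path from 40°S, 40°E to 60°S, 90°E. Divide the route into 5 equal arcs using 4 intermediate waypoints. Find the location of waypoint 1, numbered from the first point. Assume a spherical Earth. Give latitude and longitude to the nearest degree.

≈ 45°S, 47°E

From cos δ = sin φ₁ sin φ₂ + cos φ₁ cos φ₂ cos Δλ, the central angle is δ ≈ 0.639 rad (36.6°).
Interpolate at f = 1/5 with slerp weights a = sin((1−f)δ)/sin δ ≈ 0.820, b = sin(fδ)/sin δ ≈ 0.214.
p = a·p₁ + b·p₂ ≈ (0.481, 0.511, -0.712); φ = arcsin(p_z) ≈ -45.42°, λ = atan2(p_y, p_x) ≈ 46.70°.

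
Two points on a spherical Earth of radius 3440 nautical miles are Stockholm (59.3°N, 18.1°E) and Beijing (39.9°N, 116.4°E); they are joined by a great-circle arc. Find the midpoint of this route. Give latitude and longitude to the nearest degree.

The haversine formula gives a central angle δ ≈ 1.053 rad (60.3°) between the endpoints.
Interpolate at f = 1/2 with slerp weights a = sin((1−f)δ)/sin δ ≈ 0.578, b = sin(fδ)/sin δ ≈ 0.578.
p = a·p₁ + b·p₂ ≈ (0.083, 0.489, 0.868); φ = arcsin(p_z) ≈ 60.25°, λ = atan2(p_y, p_x) ≈ 80.33°.

≈ (60°N, 80°E)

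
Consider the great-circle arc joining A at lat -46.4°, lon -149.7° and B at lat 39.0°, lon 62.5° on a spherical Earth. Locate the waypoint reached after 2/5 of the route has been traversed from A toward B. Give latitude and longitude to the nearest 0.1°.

Convert each endpoint to a unit vector on the sphere (x = cos φ cos λ, y = cos φ sin λ, z = sin φ).
The central angle between the endpoints is δ = arccos(p₁·p₂) ≈ 2.712 rad (155.4°).
Interpolate at f = 2/5 with slerp weights a = sin((1−f)δ)/sin δ ≈ 2.398, b = sin(fδ)/sin δ ≈ 2.124.
p = a·p₁ + b·p₂ ≈ (-0.666, 0.630, -0.400); φ = arcsin(p_z) ≈ -23.58°, λ = atan2(p_y, p_x) ≈ 136.59°.

≈ lat -23.6°, lon 136.6°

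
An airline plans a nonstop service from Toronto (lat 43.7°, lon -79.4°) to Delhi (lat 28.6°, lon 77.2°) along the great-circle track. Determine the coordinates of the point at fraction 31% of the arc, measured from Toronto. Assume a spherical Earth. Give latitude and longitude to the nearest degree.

≈ lat 71°, lon -43°

The haversine formula gives a central angle δ ≈ 1.825 rad (104.6°) between the endpoints.
Interpolate at f = 0.31 with slerp weights a = sin((1−f)δ)/sin δ ≈ 0.984, b = sin(fδ)/sin δ ≈ 0.554.
p = a·p₁ + b·p₂ ≈ (0.239, -0.225, 0.945); φ = arcsin(p_z) ≈ 70.87°, λ = atan2(p_y, p_x) ≈ -43.28°.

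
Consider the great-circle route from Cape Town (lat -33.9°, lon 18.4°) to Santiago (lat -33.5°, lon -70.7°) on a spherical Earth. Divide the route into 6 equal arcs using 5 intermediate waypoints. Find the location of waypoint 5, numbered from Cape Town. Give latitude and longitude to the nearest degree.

≈ lat -39°, lon -57°

Write both endpoints as unit vectors p₁, p₂ with components (cos φ cos λ, cos φ sin λ, sin φ).
The central angle between the endpoints is δ = arccos(p₁·p₂) ≈ 1.246 rad (71.4°).
Interpolate at f = 5/6 with slerp weights a = sin((1−f)δ)/sin δ ≈ 0.218, b = sin(fδ)/sin δ ≈ 0.909.
p = a·p₁ + b·p₂ ≈ (0.422, -0.659, -0.623); φ = arcsin(p_z) ≈ -38.55°, λ = atan2(p_y, p_x) ≈ -57.35°.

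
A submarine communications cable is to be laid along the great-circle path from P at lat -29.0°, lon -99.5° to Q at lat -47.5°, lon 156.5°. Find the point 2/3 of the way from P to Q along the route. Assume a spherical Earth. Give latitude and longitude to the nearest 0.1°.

Write both endpoints as unit vectors p₁, p₂ with components (cos φ cos λ, cos φ sin λ, sin φ).
The central angle between the endpoints is δ = arccos(p₁·p₂) ≈ 1.355 rad (77.6°).
Interpolate at f = 2/3 with slerp weights a = sin((1−f)δ)/sin δ ≈ 0.447, b = sin(fδ)/sin δ ≈ 0.804.
p = a·p₁ + b·p₂ ≈ (-0.563, -0.169, -0.809); φ = arcsin(p_z) ≈ -54.03°, λ = atan2(p_y, p_x) ≈ -163.30°.

≈ lat -54.0°, lon -163.3°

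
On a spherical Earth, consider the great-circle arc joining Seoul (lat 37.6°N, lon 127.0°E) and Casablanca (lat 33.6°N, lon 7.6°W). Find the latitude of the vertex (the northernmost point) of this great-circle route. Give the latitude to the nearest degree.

≈ 62°N

The great circle lies in the plane with unit normal n̂ = (p₁ × p₂)/|p₁ × p₂|.
Here n̂_z ≈ -0.474; the vertex latitude is φ_max = arccos|n̂_z| ≈ 61.7°.
Check via Clairaut: cos φ_max = |cos φ₁| · sin C = cos(37.6°)·sin(36.7°) ≈ 0.474, again giving ≈ 61.7°.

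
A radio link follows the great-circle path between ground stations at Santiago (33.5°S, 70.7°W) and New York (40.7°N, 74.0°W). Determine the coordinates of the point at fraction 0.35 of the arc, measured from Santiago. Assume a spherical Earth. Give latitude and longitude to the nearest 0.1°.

≈ 7.5°S, 71.8°W

From cos δ = sin φ₁ sin φ₂ + cos φ₁ cos φ₂ cos Δλ, the central angle is δ ≈ 1.296 rad (74.3°).
Interpolate at f = 0.35 with slerp weights a = sin((1−f)δ)/sin δ ≈ 0.775, b = sin(fδ)/sin δ ≈ 0.455.
p = a·p₁ + b·p₂ ≈ (0.309, -0.942, -0.131); φ = arcsin(p_z) ≈ -7.53°, λ = atan2(p_y, p_x) ≈ -71.85°.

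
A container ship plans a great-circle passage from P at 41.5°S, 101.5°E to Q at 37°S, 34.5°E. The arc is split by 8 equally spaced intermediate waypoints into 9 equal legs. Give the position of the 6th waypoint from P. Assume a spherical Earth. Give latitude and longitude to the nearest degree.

≈ 43°S, 55°E

Convert each endpoint to a unit vector on the sphere (x = cos φ cos λ, y = cos φ sin λ, z = sin φ).
The central angle between the endpoints is δ = arccos(p₁·p₂) ≈ 0.886 rad (50.8°).
Interpolate at f = 6/9 with slerp weights a = sin((1−f)δ)/sin δ ≈ 0.376, b = sin(fδ)/sin δ ≈ 0.719.
p = a·p₁ + b·p₂ ≈ (0.417, 0.601, -0.682); φ = arcsin(p_z) ≈ -42.98°, λ = atan2(p_y, p_x) ≈ 55.24°.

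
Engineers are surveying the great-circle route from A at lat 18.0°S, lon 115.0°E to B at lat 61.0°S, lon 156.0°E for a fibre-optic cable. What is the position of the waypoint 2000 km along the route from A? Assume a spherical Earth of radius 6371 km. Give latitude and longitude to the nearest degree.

From cos δ = sin φ₁ sin φ₂ + cos φ₁ cos φ₂ cos Δλ, the central angle is δ ≈ 0.904 rad (51.8°). The total great-circle distance is δ·R ≈ 0.904 × 6371 ≈ 5761 km, so the target fraction is f = 2000/5761 ≈ 0.347.
Interpolate at f ≈ 0.347 with slerp weights a = sin((1−f)δ)/sin δ ≈ 0.708, b = sin(fδ)/sin δ ≈ 0.393.
p = a·p₁ + b·p₂ ≈ (-0.459, 0.688, -0.562); φ = arcsin(p_z) ≈ -34.23°, λ = atan2(p_y, p_x) ≈ 123.69°.

≈ lat 34°S, lon 124°E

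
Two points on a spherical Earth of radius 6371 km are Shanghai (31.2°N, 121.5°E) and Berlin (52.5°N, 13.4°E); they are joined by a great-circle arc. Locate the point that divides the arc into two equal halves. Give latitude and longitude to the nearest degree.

Write both endpoints as unit vectors p₁, p₂ with components (cos φ cos λ, cos φ sin λ, sin φ).
The central angle between the endpoints is δ = arccos(p₁·p₂) ≈ 1.319 rad (75.6°).
Interpolate at f = 1/2 with slerp weights a = sin((1−f)δ)/sin δ ≈ 0.633, b = sin(fδ)/sin δ ≈ 0.633.
p = a·p₁ + b·p₂ ≈ (0.092, 0.551, 0.830); φ = arcsin(p_z) ≈ 56.06°, λ = atan2(p_y, p_x) ≈ 80.53°.

≈ 56°N, 81°E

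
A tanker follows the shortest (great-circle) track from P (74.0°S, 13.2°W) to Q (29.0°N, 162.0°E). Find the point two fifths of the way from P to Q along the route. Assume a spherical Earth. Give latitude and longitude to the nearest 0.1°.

≈ (51.9°S, 159.0°E)

Convert each endpoint to a unit vector on the sphere (x = cos φ cos λ, y = cos φ sin λ, z = sin φ).
The central angle between the endpoints is δ = arccos(p₁·p₂) ≈ 2.355 rad (134.9°).
Interpolate at f = 2/5 with slerp weights a = sin((1−f)δ)/sin δ ≈ 1.395, b = sin(fδ)/sin δ ≈ 1.142.
p = a·p₁ + b·p₂ ≈ (-0.576, 0.221, -0.787); φ = arcsin(p_z) ≈ -51.92°, λ = atan2(p_y, p_x) ≈ 159.01°.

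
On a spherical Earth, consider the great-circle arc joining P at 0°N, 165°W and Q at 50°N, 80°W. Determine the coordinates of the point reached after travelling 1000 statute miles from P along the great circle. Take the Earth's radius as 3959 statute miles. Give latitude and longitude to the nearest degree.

≈ 11°N, 156°W

From cos δ = sin φ₁ sin φ₂ + cos φ₁ cos φ₂ cos Δλ, the central angle is δ ≈ 1.515 rad (86.8°). The total great-circle distance is δ·R ≈ 1.515 × 3959 ≈ 5997 mi, so the target fraction is f = 1000/5997 ≈ 0.167.
Interpolate at f ≈ 0.167 with slerp weights a = sin((1−f)δ)/sin δ ≈ 0.954, b = sin(fδ)/sin δ ≈ 0.250.
p = a·p₁ + b·p₂ ≈ (-0.894, -0.405, 0.192); φ = arcsin(p_z) ≈ 11.05°, λ = atan2(p_y, p_x) ≈ -155.60°.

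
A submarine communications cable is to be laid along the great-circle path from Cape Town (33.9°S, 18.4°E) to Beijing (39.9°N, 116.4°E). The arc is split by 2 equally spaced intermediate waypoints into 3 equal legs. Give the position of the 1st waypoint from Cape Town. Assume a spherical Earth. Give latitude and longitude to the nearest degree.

≈ 9°S, 51°E

The haversine formula gives a central angle δ ≈ 2.034 rad (116.5°) between the endpoints.
Interpolate at f = 1/3 with slerp weights a = sin((1−f)δ)/sin δ ≈ 1.092, b = sin(fδ)/sin δ ≈ 0.701.
p = a·p₁ + b·p₂ ≈ (0.621, 0.768, -0.159); φ = arcsin(p_z) ≈ -9.17°, λ = atan2(p_y, p_x) ≈ 51.04°.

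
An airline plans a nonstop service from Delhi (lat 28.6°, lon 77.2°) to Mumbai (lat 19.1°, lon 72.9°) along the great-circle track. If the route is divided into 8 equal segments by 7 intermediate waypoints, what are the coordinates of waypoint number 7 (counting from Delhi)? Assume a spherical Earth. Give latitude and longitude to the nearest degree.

≈ lat 20°, lon 73°

Convert each endpoint to a unit vector on the sphere (x = cos φ cos λ, y = cos φ sin λ, z = sin φ).
The central angle between the endpoints is δ = arccos(p₁·p₂) ≈ 0.179 rad (10.3°).
Interpolate at f = 7/8 with slerp weights a = sin((1−f)δ)/sin δ ≈ 0.126, b = sin(fδ)/sin δ ≈ 0.876.
p = a·p₁ + b·p₂ ≈ (0.268, 0.899, 0.347); φ = arcsin(p_z) ≈ 20.29°, λ = atan2(p_y, p_x) ≈ 73.41°.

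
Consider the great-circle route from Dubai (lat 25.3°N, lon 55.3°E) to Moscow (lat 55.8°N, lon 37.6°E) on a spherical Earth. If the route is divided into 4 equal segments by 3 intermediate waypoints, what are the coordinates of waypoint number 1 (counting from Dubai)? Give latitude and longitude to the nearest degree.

From cos δ = sin φ₁ sin φ₂ + cos φ₁ cos φ₂ cos Δλ, the central angle is δ ≈ 0.578 rad (33.1°).
Interpolate at f = 1/4 with slerp weights a = sin((1−f)δ)/sin δ ≈ 0.769, b = sin(fδ)/sin δ ≈ 0.264.
p = a·p₁ + b·p₂ ≈ (0.513, 0.662, 0.547); φ = arcsin(p_z) ≈ 33.13°, λ = atan2(p_y, p_x) ≈ 52.22°.

≈ lat 33°N, lon 52°E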